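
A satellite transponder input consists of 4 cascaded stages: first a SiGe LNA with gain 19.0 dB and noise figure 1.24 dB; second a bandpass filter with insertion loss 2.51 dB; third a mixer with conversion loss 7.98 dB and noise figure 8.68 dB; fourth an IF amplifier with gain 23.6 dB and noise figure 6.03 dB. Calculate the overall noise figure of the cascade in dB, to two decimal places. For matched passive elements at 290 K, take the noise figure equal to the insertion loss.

2.80 dB

Convert to linear (a loss of L dB is a gain of −L dB): F_i = 10^(NF_i/10), G_i = 10^(G_i,dB/10)
  Stage 1: F_1 = 10^(1.24/10) = 1.330, G_1 = 10^(19.0/10) = 79.43
  Stage 2: F_2 = 10^(2.51/10) = 1.782, G_2 = 10^(−2.51/10) = 0.5610
  Stage 3: F_3 = 10^(8.68/10) = 7.379, G_3 = 10^(−7.98/10) = 0.1592
  Stage 4: F_4 = 10^(6.03/10) = 4.009, G_4 = 10^(23.6/10) = 229.1
Friis cascade:
  F = 1.330 + (1.782 − 1)/79.43 + (7.379 − 1)/44.57 + (4.009 − 1)/7.096 = 1.907
NF = 10 log₁₀(1.907) = 2.80 dB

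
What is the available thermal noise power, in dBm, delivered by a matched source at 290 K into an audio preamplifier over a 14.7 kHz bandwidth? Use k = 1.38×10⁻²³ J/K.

P_n = kTB = 1.38×10⁻²³ × 290 × 1.47×10⁴ = 5.88×10⁻¹⁷ W
In dBm: 10 log₁₀(5.88×10⁻¹⁷ / 10⁻³) = −132.3 dBm

−132.3 dBm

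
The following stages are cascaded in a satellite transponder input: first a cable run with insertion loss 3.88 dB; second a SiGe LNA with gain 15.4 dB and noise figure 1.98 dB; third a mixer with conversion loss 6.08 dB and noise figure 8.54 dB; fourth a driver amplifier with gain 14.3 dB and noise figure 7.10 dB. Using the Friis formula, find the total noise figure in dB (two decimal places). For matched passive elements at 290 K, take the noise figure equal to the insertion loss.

7.38 dB

Convert to linear (a loss of L dB is a gain of −L dB): F_i = 10^(NF_i/10), G_i = 10^(G_i,dB/10)
  Stage 1: F_1 = 10^(3.88/10) = 2.443, G_1 = 10^(−3.88/10) = 0.4093
  Stage 2: F_2 = 10^(1.98/10) = 1.578, G_2 = 10^(15.4/10) = 34.67
  Stage 3: F_3 = 10^(8.54/10) = 7.145, G_3 = 10^(−6.08/10) = 0.2466
  Stage 4: F_4 = 10^(7.10/10) = 5.129, G_4 = 10^(14.3/10) = 26.92
Friis cascade:
  F = 2.443 + (1.578 − 1)/0.4093 + (7.145 − 1)/14.19 + (5.129 − 1)/3.499 = 5.468
NF = 10 log₁₀(5.468) = 7.38 dB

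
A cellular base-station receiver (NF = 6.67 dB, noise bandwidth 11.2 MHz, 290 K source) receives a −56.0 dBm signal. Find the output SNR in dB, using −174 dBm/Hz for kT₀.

40.8 dB

Noise floor: N = −174 + 10 log₁₀(B) + NF
10 log₁₀(1.12×10⁷) = 70.49 dB
N = −174 + 70.49 + 6.67 = −96.84 dBm
SNR = P_sig − N = −56.0 − (−96.84) = 40.84 dB → 40.8 dB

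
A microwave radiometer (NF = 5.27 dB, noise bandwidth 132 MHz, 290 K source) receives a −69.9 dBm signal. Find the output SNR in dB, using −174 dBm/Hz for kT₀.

Noise floor: N = −174 + 10 log₁₀(B) + NF
10 log₁₀(1.32×10⁸) = 81.21 dB
N = −174 + 81.21 + 5.27 = −87.52 dBm
SNR = P_sig − N = −69.9 − (−87.52) = 17.62 dB → 17.6 dB

17.6 dB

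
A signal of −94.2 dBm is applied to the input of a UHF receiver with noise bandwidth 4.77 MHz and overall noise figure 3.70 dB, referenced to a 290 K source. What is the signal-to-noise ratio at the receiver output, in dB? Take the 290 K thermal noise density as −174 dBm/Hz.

9.3 dB

Noise floor: N = −174 + 10 log₁₀(B) + NF
10 log₁₀(4.77×10⁶) = 66.79 dB
N = −174 + 66.79 + 3.70 = −103.51 dBm
SNR = P_sig − N = −94.2 − (−103.51) = 9.31 dB → 9.3 dB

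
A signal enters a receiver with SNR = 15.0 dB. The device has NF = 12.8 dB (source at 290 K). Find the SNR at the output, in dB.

2.2 dB

By definition F = SNR_in/SNR_out, so in dB: SNR_out = SNR_in − NF
SNR_out = 15.0 − 12.8 = 2.2 dB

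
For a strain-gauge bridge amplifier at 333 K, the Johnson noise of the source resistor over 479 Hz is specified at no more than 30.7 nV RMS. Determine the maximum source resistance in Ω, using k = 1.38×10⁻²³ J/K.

Johnson–Nyquist: V_n = √(4kTRB) ⇒ R = V_n² / (4kTB)
4kTB = 4 × 1.38×10⁻²³ × 333 × 4.79×10² = 8.80×10⁻¹⁸
R = (3.07×10⁻⁸)² / 8.80×10⁻¹⁸ = 1.07×10² Ω = 107 Ω

107 Ω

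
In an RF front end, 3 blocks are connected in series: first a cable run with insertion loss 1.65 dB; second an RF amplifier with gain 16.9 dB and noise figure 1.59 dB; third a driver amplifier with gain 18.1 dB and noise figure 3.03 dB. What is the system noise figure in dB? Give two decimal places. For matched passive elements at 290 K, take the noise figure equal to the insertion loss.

Convert to linear (a loss of L dB is a gain of −L dB): F_i = 10^(NF_i/10), G_i = 10^(G_i,dB/10)
  Stage 1: F_1 = 10^(1.65/10) = 1.462, G_1 = 10^(−1.65/10) = 0.6839
  Stage 2: F_2 = 10^(1.59/10) = 1.442, G_2 = 10^(16.9/10) = 48.98
  Stage 3: F_3 = 10^(3.03/10) = 2.009, G_3 = 10^(18.1/10) = 64.57
Friis cascade:
  F = 1.462 + (1.442 − 1)/0.6839 + (2.009 − 1)/33.50 = 2.139
NF = 10 log₁₀(2.139) = 3.30 dB

3.30 dB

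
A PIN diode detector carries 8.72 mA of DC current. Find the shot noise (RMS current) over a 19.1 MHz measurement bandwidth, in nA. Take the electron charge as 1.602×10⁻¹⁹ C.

I_n = √(2qI·B)
2qI·B = 2 × 1.602×10⁻¹⁹ × 8.72×10⁻³ × 1.91×10⁷ = 5.34×10⁻¹⁴ A²
I_n = √(5.34×10⁻¹⁴) = 2.31×10⁻⁷ A = 231 nA

231 nA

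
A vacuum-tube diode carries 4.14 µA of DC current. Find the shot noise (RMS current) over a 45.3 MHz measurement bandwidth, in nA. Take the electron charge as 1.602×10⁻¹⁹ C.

7.75 nA

I_n = √(2qI·B)
2qI·B = 2 × 1.602×10⁻¹⁹ × 4.14×10⁻⁶ × 4.53×10⁷ = 6.01×10⁻¹⁷ A²
I_n = √(6.01×10⁻¹⁷) = 7.75×10⁻⁹ A = 7.75 nA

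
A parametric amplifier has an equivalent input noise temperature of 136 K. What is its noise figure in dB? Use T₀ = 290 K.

1.67 dB

F = 1 + T_e/T₀ = 1 + 136/290 = 1.46897
NF = 10 log₁₀(1.46897) = 1.67 dB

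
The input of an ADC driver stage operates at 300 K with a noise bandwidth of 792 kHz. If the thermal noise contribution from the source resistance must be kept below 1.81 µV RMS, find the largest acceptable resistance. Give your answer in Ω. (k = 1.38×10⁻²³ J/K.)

Johnson–Nyquist: V_n = √(4kTRB) ⇒ R = V_n² / (4kTB)
4kTB = 4 × 1.38×10⁻²³ × 300 × 7.92×10⁵ = 1.31×10⁻¹⁴
R = (1.81×10⁻⁶)² / 1.31×10⁻¹⁴ = 2.50×10² Ω = 250 Ω

250 Ω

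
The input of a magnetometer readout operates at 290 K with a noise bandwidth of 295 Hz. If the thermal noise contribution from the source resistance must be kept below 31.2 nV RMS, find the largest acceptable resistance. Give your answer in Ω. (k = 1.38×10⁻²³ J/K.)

206 Ω

Johnson–Nyquist: V_n = √(4kTRB) ⇒ R = V_n² / (4kTB)
4kTB = 4 × 1.38×10⁻²³ × 290 × 2.95×10² = 4.72×10⁻¹⁸
R = (3.12×10⁻⁸)² / 4.72×10⁻¹⁸ = 2.06×10² Ω = 206 Ω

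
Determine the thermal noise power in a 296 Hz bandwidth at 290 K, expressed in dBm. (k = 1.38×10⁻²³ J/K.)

−149.3 dBm

P_n = kTB = 1.38×10⁻²³ × 290 × 2.96×10² = 1.18×10⁻¹⁸ W
In dBm: 10 log₁₀(1.18×10⁻¹⁸ / 10⁻³) = −149.3 dBm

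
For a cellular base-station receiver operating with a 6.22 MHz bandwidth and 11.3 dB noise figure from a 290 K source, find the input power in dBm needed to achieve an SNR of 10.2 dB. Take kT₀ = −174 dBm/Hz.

Sensitivity = −174 + 10 log₁₀(B) + NF + SNR_min
= −174 + 67.94 + 11.3 + 10.2
= −84.56 dBm → −84.6 dBm

−84.6 dBm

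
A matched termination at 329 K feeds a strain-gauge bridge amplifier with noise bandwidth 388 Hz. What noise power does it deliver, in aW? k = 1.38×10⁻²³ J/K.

1.76 aW

P_n = kTB = 1.38×10⁻²³ × 329 × 3.88×10² = 1.76×10⁻¹⁸ W = 1.76 aW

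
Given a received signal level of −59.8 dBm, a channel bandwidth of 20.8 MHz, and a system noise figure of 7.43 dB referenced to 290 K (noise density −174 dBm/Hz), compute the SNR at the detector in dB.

Noise floor: N = −174 + 10 log₁₀(B) + NF
10 log₁₀(2.08×10⁷) = 73.18 dB
N = −174 + 73.18 + 7.43 = −93.39 dBm
SNR = P_sig − N = −59.8 − (−93.39) = 33.59 dB → 33.6 dB

33.6 dB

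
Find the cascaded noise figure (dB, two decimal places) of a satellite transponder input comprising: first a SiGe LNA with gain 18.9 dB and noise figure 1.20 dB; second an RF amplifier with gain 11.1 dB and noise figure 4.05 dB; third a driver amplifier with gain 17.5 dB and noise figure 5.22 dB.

Convert to linear (a loss of L dB is a gain of −L dB): F_i = 10^(NF_i/10), G_i = 10^(G_i,dB/10)
  Stage 1: F_1 = 10^(1.20/10) = 1.318, G_1 = 10^(18.9/10) = 77.62
  Stage 2: F_2 = 10^(4.05/10) = 2.541, G_2 = 10^(11.1/10) = 12.88
  Stage 3: F_3 = 10^(5.22/10) = 3.327, G_3 = 10^(17.5/10) = 56.23
Friis cascade:
  F = 1.318 + (2.541 − 1)/77.62 + (3.327 − 1)/1000 = 1.340
NF = 10 log₁₀(1.340) = 1.27 dB

1.27 dB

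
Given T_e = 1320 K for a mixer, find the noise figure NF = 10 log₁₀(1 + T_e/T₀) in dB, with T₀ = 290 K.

F = 1 + T_e/T₀ = 1 + 1320/290 = 5.55172
NF = 10 log₁₀(5.55172) = 7.44 dB

7.44 dB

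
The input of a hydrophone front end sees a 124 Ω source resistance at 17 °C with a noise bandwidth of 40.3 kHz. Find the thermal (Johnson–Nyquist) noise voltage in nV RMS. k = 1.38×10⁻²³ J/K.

T = 17 °C + 273.15 = 290.15 K
V_n = √(4kTRB)
4kTRB = 4 × 1.38×10⁻²³ × 290.15 × 1.24×10² × 4.03×10⁴ = 8.00×10⁻¹⁴ V²
V_n = √(8.00×10⁻¹⁴) = 2.83×10⁻⁷ V = 283 nV

283 nV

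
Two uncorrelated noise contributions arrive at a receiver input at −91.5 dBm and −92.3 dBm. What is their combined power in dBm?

−88.9 dBm

Convert to linear, add, convert back:
P₁ = 7.08×10⁻¹³ W, P₂ = 5.89×10⁻¹³ W
P_tot = 1.30×10⁻¹² W → 10 log₁₀(P_tot / 10⁻³) = −88.9 dBm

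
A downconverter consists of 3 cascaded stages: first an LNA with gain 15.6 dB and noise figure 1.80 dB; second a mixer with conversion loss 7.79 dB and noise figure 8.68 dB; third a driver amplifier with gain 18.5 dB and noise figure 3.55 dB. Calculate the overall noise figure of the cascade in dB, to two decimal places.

Convert to linear (a loss of L dB is a gain of −L dB): F_i = 10^(NF_i/10), G_i = 10^(G_i,dB/10)
  Stage 1: F_1 = 10^(1.80/10) = 1.514, G_1 = 10^(15.6/10) = 36.31
  Stage 2: F_2 = 10^(8.68/10) = 7.379, G_2 = 10^(−7.79/10) = 0.1663
  Stage 3: F_3 = 10^(3.55/10) = 2.265, G_3 = 10^(18.5/10) = 70.79
Friis cascade:
  F = 1.514 + (7.379 − 1)/36.31 + (2.265 − 1)/6.039 = 1.899
NF = 10 log₁₀(1.899) = 2.78 dB

2.78 dB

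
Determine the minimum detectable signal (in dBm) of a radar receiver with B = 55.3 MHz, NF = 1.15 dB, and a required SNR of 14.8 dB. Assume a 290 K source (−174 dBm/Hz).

−80.6 dBm

Sensitivity = −174 + 10 log₁₀(B) + NF + SNR_min
= −174 + 77.43 + 1.15 + 14.8
= −80.62 dBm → −80.6 dBm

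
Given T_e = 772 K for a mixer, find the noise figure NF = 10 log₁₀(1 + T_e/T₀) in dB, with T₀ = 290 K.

5.64 dB

F = 1 + T_e/T₀ = 1 + 772/290 = 3.66207
NF = 10 log₁₀(3.66207) = 5.64 dB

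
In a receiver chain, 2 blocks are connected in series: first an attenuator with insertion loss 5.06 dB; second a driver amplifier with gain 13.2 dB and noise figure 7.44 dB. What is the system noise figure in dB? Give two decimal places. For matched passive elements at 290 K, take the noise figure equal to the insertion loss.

12.50 dB

Convert to linear (a loss of L dB is a gain of −L dB): F_i = 10^(NF_i/10), G_i = 10^(G_i,dB/10)
  Stage 1: F_1 = 10^(5.06/10) = 3.206, G_1 = 10^(−5.06/10) = 0.3119
  Stage 2: F_2 = 10^(7.44/10) = 5.546, G_2 = 10^(13.2/10) = 20.89
Friis cascade:
  F = 3.206 + (5.546 − 1)/0.3119 = 17.78
NF = 10 log₁₀(17.78) = 12.50 dB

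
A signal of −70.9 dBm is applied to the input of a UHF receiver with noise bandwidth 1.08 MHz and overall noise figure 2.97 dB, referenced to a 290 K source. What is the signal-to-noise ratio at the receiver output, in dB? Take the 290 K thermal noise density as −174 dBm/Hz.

39.8 dB

Noise floor: N = −174 + 10 log₁₀(B) + NF
10 log₁₀(1.08×10⁶) = 60.33 dB
N = −174 + 60.33 + 2.97 = −110.70 dBm
SNR = P_sig − N = −70.9 − (−110.70) = 39.80 dB → 39.8 dB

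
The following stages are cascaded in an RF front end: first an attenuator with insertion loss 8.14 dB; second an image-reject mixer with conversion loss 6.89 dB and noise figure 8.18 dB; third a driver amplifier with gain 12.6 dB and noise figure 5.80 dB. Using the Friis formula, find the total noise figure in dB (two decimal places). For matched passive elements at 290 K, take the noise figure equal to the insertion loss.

21.21 dB

Convert to linear (a loss of L dB is a gain of −L dB): F_i = 10^(NF_i/10), G_i = 10^(G_i,dB/10)
  Stage 1: F_1 = 10^(8.14/10) = 6.516, G_1 = 10^(−8.14/10) = 0.1535
  Stage 2: F_2 = 10^(8.18/10) = 6.577, G_2 = 10^(−6.89/10) = 0.2046
  Stage 3: F_3 = 10^(5.80/10) = 3.802, G_3 = 10^(12.6/10) = 18.20
Friis cascade:
  F = 6.516 + (6.577 − 1)/0.1535 + (3.802 − 1)/0.03141 = 132.1
NF = 10 log₁₀(132.1) = 21.21 dB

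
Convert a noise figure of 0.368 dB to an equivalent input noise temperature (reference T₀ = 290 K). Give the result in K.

25.6 K

F = 10^(0.368/10) = 1.08843
T_e = (F − 1)·T₀ = (1.08843 − 1) × 290 = 25.6 K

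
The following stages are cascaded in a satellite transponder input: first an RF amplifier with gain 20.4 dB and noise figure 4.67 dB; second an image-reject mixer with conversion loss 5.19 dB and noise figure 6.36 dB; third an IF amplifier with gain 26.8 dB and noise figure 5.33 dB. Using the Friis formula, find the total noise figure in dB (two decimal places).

Convert to linear (a loss of L dB is a gain of −L dB): F_i = 10^(NF_i/10), G_i = 10^(G_i,dB/10)
  Stage 1: F_1 = 10^(4.67/10) = 2.931, G_1 = 10^(20.4/10) = 109.6
  Stage 2: F_2 = 10^(6.36/10) = 4.325, G_2 = 10^(−5.19/10) = 0.3027
  Stage 3: F_3 = 10^(5.33/10) = 3.412, G_3 = 10^(26.8/10) = 478.6
Friis cascade:
  F = 2.931 + (4.325 − 1)/109.6 + (3.412 − 1)/33.19 = 3.034
NF = 10 log₁₀(3.034) = 4.82 dB

4.82 dB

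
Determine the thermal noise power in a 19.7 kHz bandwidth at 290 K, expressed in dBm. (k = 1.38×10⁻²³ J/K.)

−131.0 dBm

P_n = kTB = 1.38×10⁻²³ × 290 × 1.97×10⁴ = 7.88×10⁻¹⁷ W
In dBm: 10 log₁₀(7.88×10⁻¹⁷ / 10⁻³) = −131.0 dBm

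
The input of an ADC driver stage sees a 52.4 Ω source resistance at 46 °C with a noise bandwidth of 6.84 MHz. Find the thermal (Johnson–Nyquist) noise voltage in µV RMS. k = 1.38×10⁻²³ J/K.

2.51 µV

T = 46 °C + 273.15 = 319.15 K
V_n = √(4kTRB)
4kTRB = 4 × 1.38×10⁻²³ × 319.15 × 5.24×10¹ × 6.84×10⁶ = 6.31×10⁻¹² V²
V_n = √(6.31×10⁻¹²) = 2.51×10⁻⁶ V = 2.51 µV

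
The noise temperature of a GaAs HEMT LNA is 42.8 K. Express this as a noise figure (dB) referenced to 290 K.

0.598 dB

F = 1 + T_e/T₀ = 1 + 42.8/290 = 1.14759
NF = 10 log₁₀(1.14759) = 0.598 dB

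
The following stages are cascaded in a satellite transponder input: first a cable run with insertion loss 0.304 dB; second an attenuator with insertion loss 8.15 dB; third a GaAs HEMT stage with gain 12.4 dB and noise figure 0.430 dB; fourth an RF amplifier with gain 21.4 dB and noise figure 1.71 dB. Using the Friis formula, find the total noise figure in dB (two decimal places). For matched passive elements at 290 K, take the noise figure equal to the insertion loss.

Convert to linear (a loss of L dB is a gain of −L dB): F_i = 10^(NF_i/10), G_i = 10^(G_i,dB/10)
  Stage 1: F_1 = 10^(0.304/10) = 1.073, G_1 = 10^(−0.304/10) = 0.9324
  Stage 2: F_2 = 10^(8.15/10) = 6.531, G_2 = 10^(−8.15/10) = 0.1531
  Stage 3: F_3 = 10^(0.430/10) = 1.104, G_3 = 10^(12.4/10) = 17.38
  Stage 4: F_4 = 10^(1.71/10) = 1.483, G_4 = 10^(21.4/10) = 138.0
Friis cascade:
  F = 1.073 + (6.531 − 1)/0.9324 + (1.104 − 1)/0.1428 + (1.483 − 1)/2.481 = 7.928
NF = 10 log₁₀(7.928) = 8.99 dB

8.99 dB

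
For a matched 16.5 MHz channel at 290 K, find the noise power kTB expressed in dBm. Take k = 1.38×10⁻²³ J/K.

P_n = kTB = 1.38×10⁻²³ × 290 × 1.65×10⁷ = 6.60×10⁻¹⁴ W
In dBm: 10 log₁₀(6.60×10⁻¹⁴ / 10⁻³) = −101.8 dBm

−101.8 dBm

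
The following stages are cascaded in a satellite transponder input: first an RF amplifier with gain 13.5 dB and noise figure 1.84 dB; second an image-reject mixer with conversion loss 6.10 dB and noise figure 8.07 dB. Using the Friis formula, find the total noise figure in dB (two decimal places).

2.48 dB

Convert to linear (a loss of L dB is a gain of −L dB): F_i = 10^(NF_i/10), G_i = 10^(G_i,dB/10)
  Stage 1: F_1 = 10^(1.84/10) = 1.528, G_1 = 10^(13.5/10) = 22.39
  Stage 2: F_2 = 10^(8.07/10) = 6.412, G_2 = 10^(−6.10/10) = 0.2455
Friis cascade:
  F = 1.528 + (6.412 − 1)/22.39 = 1.769
NF = 10 log₁₀(1.769) = 2.48 dB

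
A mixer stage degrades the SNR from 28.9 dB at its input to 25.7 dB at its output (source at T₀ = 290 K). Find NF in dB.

3.2 dB

NF (dB) = SNR_in(dB) − SNR_out(dB) when the source is at T₀
NF = 28.9 − 25.7 = 3.2 dB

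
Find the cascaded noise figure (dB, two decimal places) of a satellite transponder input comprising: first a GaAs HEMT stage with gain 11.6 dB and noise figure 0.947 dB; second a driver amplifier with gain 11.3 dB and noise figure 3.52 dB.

1.24 dB

Convert to linear (a loss of L dB is a gain of −L dB): F_i = 10^(NF_i/10), G_i = 10^(G_i,dB/10)
  Stage 1: F_1 = 10^(0.947/10) = 1.244, G_1 = 10^(11.6/10) = 14.45
  Stage 2: F_2 = 10^(3.52/10) = 2.249, G_2 = 10^(11.3/10) = 13.49
Friis cascade:
  F = 1.244 + (2.249 − 1)/14.45 = 1.330
NF = 10 log₁₀(1.330) = 1.24 dB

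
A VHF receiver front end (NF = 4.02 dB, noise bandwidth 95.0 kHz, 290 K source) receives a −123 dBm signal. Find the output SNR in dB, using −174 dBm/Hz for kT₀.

−2.8 dB

Noise floor: N = −174 + 10 log₁₀(B) + NF
10 log₁₀(9.50×10⁴) = 49.78 dB
N = −174 + 49.78 + 4.02 = −120.20 dBm
SNR = P_sig − N = −123 − (−120.20) = −2.80 dB → −2.8 dB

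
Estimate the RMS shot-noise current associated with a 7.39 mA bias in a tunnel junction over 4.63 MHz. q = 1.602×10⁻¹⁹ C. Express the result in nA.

105 nA

I_n = √(2qI·B)
2qI·B = 2 × 1.602×10⁻¹⁹ × 7.39×10⁻³ × 4.63×10⁶ = 1.10×10⁻¹⁴ A²
I_n = √(1.10×10⁻¹⁴) = 1.05×10⁻⁷ A = 105 nA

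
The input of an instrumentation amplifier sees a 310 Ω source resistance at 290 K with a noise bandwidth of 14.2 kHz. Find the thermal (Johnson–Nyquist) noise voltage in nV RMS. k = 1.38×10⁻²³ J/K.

265 nV

V_n = √(4kTRB)
4kTRB = 4 × 1.38×10⁻²³ × 290 × 3.10×10² × 1.42×10⁴ = 7.05×10⁻¹⁴ V²
V_n = √(7.05×10⁻¹⁴) = 2.65×10⁻⁷ V = 265 nV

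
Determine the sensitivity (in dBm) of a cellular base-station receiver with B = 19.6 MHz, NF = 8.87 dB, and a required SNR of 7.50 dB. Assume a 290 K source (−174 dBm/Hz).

Sensitivity = −174 + 10 log₁₀(B) + NF + SNR_min
= −174 + 72.92 + 8.87 + 7.50
= −84.71 dBm → −84.7 dBm

−84.7 dBm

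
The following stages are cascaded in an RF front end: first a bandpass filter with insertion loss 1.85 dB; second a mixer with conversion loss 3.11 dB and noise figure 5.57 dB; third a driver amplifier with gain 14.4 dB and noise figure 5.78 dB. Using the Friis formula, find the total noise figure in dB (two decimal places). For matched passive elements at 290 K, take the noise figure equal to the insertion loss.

11.54 dB

Convert to linear (a loss of L dB is a gain of −L dB): F_i = 10^(NF_i/10), G_i = 10^(G_i,dB/10)
  Stage 1: F_1 = 10^(1.85/10) = 1.531, G_1 = 10^(−1.85/10) = 0.6531
  Stage 2: F_2 = 10^(5.57/10) = 3.606, G_2 = 10^(−3.11/10) = 0.4887
  Stage 3: F_3 = 10^(5.78/10) = 3.784, G_3 = 10^(14.4/10) = 27.54
Friis cascade:
  F = 1.531 + (3.606 − 1)/0.6531 + (3.784 − 1)/0.3192 = 14.25
NF = 10 log₁₀(14.25) = 11.54 dB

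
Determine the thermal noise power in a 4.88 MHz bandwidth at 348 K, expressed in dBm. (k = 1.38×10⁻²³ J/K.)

−106.3 dBm

P_n = kTB = 1.38×10⁻²³ × 348 × 4.88×10⁶ = 2.34×10⁻¹⁴ W
In dBm: 10 log₁₀(2.34×10⁻¹⁴ / 10⁻³) = −106.3 dBm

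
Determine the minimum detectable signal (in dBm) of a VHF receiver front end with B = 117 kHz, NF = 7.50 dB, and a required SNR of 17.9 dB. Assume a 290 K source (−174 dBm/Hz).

−97.9 dBm

Sensitivity = −174 + 10 log₁₀(B) + NF + SNR_min
= −174 + 50.68 + 7.50 + 17.9
= −97.92 dBm → −97.9 dBm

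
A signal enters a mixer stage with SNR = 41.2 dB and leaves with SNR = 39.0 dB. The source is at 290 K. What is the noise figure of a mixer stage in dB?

NF (dB) = SNR_in(dB) − SNR_out(dB) when the source is at T₀
NF = 41.2 − 39.0 = 2.2 dB

2.2 dB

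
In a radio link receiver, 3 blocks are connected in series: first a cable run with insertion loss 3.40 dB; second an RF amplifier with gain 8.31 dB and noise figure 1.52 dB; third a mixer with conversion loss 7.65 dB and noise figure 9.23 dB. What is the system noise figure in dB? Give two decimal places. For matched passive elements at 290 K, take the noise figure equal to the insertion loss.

7.39 dB

Convert to linear (a loss of L dB is a gain of −L dB): F_i = 10^(NF_i/10), G_i = 10^(G_i,dB/10)
  Stage 1: F_1 = 10^(3.40/10) = 2.188, G_1 = 10^(−3.40/10) = 0.4571
  Stage 2: F_2 = 10^(1.52/10) = 1.419, G_2 = 10^(8.31/10) = 6.776
  Stage 3: F_3 = 10^(9.23/10) = 8.375, G_3 = 10^(−7.65/10) = 0.1718
Friis cascade:
  F = 2.188 + (1.419 − 1)/0.4571 + (8.375 − 1)/3.097 = 5.486
NF = 10 log₁₀(5.486) = 7.39 dB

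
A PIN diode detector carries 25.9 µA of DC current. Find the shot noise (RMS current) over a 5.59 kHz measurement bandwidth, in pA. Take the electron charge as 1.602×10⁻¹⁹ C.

215 pA

I_n = √(2qI·B)
2qI·B = 2 × 1.602×10⁻¹⁹ × 2.59×10⁻⁵ × 5.59×10³ = 4.64×10⁻²⁰ A²
I_n = √(4.64×10⁻²⁰) = 2.15×10⁻¹⁰ A = 215 pA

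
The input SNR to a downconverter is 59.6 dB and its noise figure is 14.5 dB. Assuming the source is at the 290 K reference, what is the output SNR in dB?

45.1 dB

By definition F = SNR_in/SNR_out, so in dB: SNR_out = SNR_in − NF
SNR_out = 59.6 − 14.5 = 45.1 dB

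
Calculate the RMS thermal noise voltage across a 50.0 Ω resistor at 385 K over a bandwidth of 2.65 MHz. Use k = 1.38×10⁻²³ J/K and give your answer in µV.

1.68 µV

V_n = √(4kTRB)
4kTRB = 4 × 1.38×10⁻²³ × 385 × 5.00×10¹ × 2.65×10⁶ = 2.82×10⁻¹² V²
V_n = √(2.82×10⁻¹²) = 1.68×10⁻⁶ V = 1.68 µV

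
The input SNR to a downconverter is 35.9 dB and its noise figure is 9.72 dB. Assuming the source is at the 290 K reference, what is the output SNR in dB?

26.18 dB

By definition F = SNR_in/SNR_out, so in dB: SNR_out = SNR_in − NF
SNR_out = 35.9 − 9.72 = 26.18 dB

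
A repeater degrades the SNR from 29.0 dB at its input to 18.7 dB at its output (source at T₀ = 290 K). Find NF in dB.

10.3 dB

NF (dB) = SNR_in(dB) − SNR_out(dB) when the source is at T₀
NF = 29.0 − 18.7 = 10.3 dB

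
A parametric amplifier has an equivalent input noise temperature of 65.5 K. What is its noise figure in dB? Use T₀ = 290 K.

F = 1 + T_e/T₀ = 1 + 65.5/290 = 1.22586
NF = 10 log₁₀(1.22586) = 0.884 dB

0.884 dB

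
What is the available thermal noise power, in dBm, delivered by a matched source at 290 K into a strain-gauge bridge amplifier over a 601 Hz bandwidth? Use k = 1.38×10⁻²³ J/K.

P_n = kTB = 1.38×10⁻²³ × 290 × 6.01×10² = 2.41×10⁻¹⁸ W
In dBm: 10 log₁₀(2.41×10⁻¹⁸ / 10⁻³) = −146.2 dBm

−146.2 dBm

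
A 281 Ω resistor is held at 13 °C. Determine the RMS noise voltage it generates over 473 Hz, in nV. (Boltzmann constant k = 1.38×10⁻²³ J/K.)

45.8 nV

T = 13 °C + 273.15 = 286.15 K
V_n = √(4kTRB)
4kTRB = 4 × 1.38×10⁻²³ × 286.15 × 2.81×10² × 4.73×10² = 2.10×10⁻¹⁵ V²
V_n = √(2.10×10⁻¹⁵) = 4.58×10⁻⁸ V = 45.8 nV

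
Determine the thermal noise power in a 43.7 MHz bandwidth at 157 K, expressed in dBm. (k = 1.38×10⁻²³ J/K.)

P_n = kTB = 1.38×10⁻²³ × 157 × 4.37×10⁷ = 9.47×10⁻¹⁴ W
In dBm: 10 log₁₀(9.47×10⁻¹⁴ / 10⁻³) = −100.2 dBm

−100.2 dBm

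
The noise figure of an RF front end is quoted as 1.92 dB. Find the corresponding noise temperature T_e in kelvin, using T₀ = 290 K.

161 K

F = 10^(1.92/10) = 1.55597
T_e = (F − 1)·T₀ = (1.55597 − 1) × 290 = 161 K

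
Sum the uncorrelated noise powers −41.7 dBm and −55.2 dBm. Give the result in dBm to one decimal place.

Convert to linear, add, convert back:
P₁ = 6.76×10⁻⁸ W, P₂ = 3.02×10⁻⁹ W
P_tot = 7.06×10⁻⁸ W → 10 log₁₀(P_tot / 10⁻³) = −41.5 dBm

−41.5 dBm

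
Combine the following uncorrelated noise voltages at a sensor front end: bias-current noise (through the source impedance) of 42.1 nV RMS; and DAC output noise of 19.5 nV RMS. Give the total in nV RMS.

Uncorrelated sources add in power (mean-square): V_tot = √(ΣV_i²)
V_tot = √[(4.21×10⁻⁸)² + (1.95×10⁻⁸)²] = 4.64×10⁻⁸ V = 46.4 nV

46.4 nV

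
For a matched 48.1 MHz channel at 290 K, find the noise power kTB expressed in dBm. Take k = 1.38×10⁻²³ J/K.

P_n = kTB = 1.38×10⁻²³ × 290 × 4.81×10⁷ = 1.92×10⁻¹³ W
In dBm: 10 log₁₀(1.92×10⁻¹³ / 10⁻³) = −97.2 dBm

−97.2 dBm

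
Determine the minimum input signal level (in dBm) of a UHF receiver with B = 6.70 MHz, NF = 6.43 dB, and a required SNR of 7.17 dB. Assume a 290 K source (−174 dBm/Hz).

−92.1 dBm

Sensitivity = −174 + 10 log₁₀(B) + NF + SNR_min
= −174 + 68.26 + 6.43 + 7.17
= −92.14 dBm → −92.1 dBm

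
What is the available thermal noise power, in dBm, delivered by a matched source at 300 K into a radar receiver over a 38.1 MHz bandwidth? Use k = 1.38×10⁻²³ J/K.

P_n = kTB = 1.38×10⁻²³ × 300 × 3.81×10⁷ = 1.58×10⁻¹³ W
In dBm: 10 log₁₀(1.58×10⁻¹³ / 10⁻³) = −98.0 dBm

−98.0 dBm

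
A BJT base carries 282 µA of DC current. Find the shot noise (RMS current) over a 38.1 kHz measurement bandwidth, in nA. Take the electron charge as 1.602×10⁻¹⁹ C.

I_n = √(2qI·B)
2qI·B = 2 × 1.602×10⁻¹⁹ × 2.82×10⁻⁴ × 3.81×10⁴ = 3.44×10⁻¹⁸ A²
I_n = √(3.44×10⁻¹⁸) = 1.86×10⁻⁹ A = 1.86 nA

1.86 nA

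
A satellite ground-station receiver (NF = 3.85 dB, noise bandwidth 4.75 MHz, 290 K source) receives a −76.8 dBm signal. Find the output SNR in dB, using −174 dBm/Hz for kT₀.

26.6 dB

Noise floor: N = −174 + 10 log₁₀(B) + NF
10 log₁₀(4.75×10⁶) = 66.77 dB
N = −174 + 66.77 + 3.85 = −103.38 dBm
SNR = P_sig − N = −76.8 − (−103.38) = 26.58 dB → 26.6 dB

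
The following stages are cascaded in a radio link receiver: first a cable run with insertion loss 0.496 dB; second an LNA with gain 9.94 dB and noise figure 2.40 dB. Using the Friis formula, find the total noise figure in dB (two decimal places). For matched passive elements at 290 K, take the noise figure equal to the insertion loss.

Convert to linear (a loss of L dB is a gain of −L dB): F_i = 10^(NF_i/10), G_i = 10^(G_i,dB/10)
  Stage 1: F_1 = 10^(0.496/10) = 1.121, G_1 = 10^(−0.496/10) = 0.8921
  Stage 2: F_2 = 10^(2.40/10) = 1.738, G_2 = 10^(9.94/10) = 9.863
Friis cascade:
  F = 1.121 + (1.738 − 1)/0.8921 = 1.948
NF = 10 log₁₀(1.948) = 2.90 dB

2.90 dB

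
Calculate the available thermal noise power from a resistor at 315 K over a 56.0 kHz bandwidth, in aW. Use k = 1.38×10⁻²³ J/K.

P_n = kTB = 1.38×10⁻²³ × 315 × 5.60×10⁴ = 2.43×10⁻¹⁶ W = 243 aW

243 aW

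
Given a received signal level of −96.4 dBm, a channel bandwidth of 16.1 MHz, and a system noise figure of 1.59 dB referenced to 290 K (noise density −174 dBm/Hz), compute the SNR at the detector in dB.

Noise floor: N = −174 + 10 log₁₀(B) + NF
10 log₁₀(1.61×10⁷) = 72.07 dB
N = −174 + 72.07 + 1.59 = −100.34 dBm
SNR = P_sig − N = −96.4 − (−100.34) = 3.94 dB → 3.9 dB

3.9 dB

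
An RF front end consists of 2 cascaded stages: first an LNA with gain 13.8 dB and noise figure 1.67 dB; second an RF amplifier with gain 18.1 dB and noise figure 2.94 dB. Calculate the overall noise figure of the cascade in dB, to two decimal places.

Convert to linear (a loss of L dB is a gain of −L dB): F_i = 10^(NF_i/10), G_i = 10^(G_i,dB/10)
  Stage 1: F_1 = 10^(1.67/10) = 1.469, G_1 = 10^(13.8/10) = 23.99
  Stage 2: F_2 = 10^(2.94/10) = 1.968, G_2 = 10^(18.1/10) = 64.57
Friis cascade:
  F = 1.469 + (1.968 − 1)/23.99 = 1.509
NF = 10 log₁₀(1.509) = 1.79 dB

1.79 dB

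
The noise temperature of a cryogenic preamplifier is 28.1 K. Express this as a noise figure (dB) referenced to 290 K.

F = 1 + T_e/T₀ = 1 + 28.1/290 = 1.0969
NF = 10 log₁₀(1.0969) = 0.402 dB

0.402 dB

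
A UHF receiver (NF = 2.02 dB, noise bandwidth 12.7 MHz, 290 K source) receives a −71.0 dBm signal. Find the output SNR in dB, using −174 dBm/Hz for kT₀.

29.9 dB

Noise floor: N = −174 + 10 log₁₀(B) + NF
10 log₁₀(1.27×10⁷) = 71.04 dB
N = −174 + 71.04 + 2.02 = −100.94 dBm
SNR = P_sig − N = −71.0 − (−100.94) = 29.94 dB → 29.9 dB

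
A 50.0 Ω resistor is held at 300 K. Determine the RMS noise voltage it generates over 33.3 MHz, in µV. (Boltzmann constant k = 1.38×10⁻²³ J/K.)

5.25 µV

V_n = √(4kTRB)
4kTRB = 4 × 1.38×10⁻²³ × 300 × 5.00×10¹ × 3.33×10⁷ = 2.76×10⁻¹¹ V²
V_n = √(2.76×10⁻¹¹) = 5.25×10⁻⁶ V = 5.25 µV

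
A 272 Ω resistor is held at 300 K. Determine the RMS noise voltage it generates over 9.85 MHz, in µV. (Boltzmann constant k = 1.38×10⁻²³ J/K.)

6.66 µV

V_n = √(4kTRB)
4kTRB = 4 × 1.38×10⁻²³ × 300 × 2.72×10² × 9.85×10⁶ = 4.44×10⁻¹¹ V²
V_n = √(4.44×10⁻¹¹) = 6.66×10⁻⁶ V = 6.66 µV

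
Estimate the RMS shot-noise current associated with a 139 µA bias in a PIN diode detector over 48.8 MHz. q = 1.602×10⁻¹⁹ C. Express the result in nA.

46.6 nA

I_n = √(2qI·B)
2qI·B = 2 × 1.602×10⁻¹⁹ × 1.39×10⁻⁴ × 4.88×10⁷ = 2.17×10⁻¹⁵ A²
I_n = √(2.17×10⁻¹⁵) = 4.66×10⁻⁸ A = 46.6 nA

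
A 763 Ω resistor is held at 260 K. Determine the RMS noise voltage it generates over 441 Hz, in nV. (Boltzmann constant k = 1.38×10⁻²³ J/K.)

V_n = √(4kTRB)
4kTRB = 4 × 1.38×10⁻²³ × 260 × 7.63×10² × 4.41×10² = 4.83×10⁻¹⁵ V²
V_n = √(4.83×10⁻¹⁵) = 6.95×10⁻⁸ V = 69.5 nV

69.5 nV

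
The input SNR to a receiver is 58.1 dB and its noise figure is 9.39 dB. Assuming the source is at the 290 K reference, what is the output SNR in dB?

By definition F = SNR_in/SNR_out, so in dB: SNR_out = SNR_in − NF
SNR_out = 58.1 − 9.39 = 48.71 dB

48.71 dB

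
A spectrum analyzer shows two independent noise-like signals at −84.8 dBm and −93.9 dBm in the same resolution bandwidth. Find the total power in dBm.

Convert to linear, add, convert back:
P₁ = 3.31×10⁻¹² W, P₂ = 4.07×10⁻¹³ W
P_tot = 3.72×10⁻¹² W → 10 log₁₀(P_tot / 10⁻³) = −84.3 dBm

−84.3 dBm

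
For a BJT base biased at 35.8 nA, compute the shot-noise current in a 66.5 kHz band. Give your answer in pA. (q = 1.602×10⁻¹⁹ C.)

I_n = √(2qI·B)
2qI·B = 2 × 1.602×10⁻¹⁹ × 3.58×10⁻⁸ × 6.65×10⁴ = 7.63×10⁻²² A²
I_n = √(7.63×10⁻²²) = 2.76×10⁻¹¹ A = 27.6 pA

27.6 pA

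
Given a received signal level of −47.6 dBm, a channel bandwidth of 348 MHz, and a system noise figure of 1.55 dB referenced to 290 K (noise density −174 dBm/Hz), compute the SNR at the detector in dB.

39.4 dB

Noise floor: N = −174 + 10 log₁₀(B) + NF
10 log₁₀(3.48×10⁸) = 85.42 dB
N = −174 + 85.42 + 1.55 = −87.03 dBm
SNR = P_sig − N = −47.6 − (−87.03) = 39.43 dB → 39.4 dB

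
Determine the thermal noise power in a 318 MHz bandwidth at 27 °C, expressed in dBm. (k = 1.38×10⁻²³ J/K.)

−88.8 dBm

T = 27 °C + 273.15 = 300.15 K
P_n = kTB = 1.38×10⁻²³ × 300.15 × 3.18×10⁸ = 1.32×10⁻¹² W
In dBm: 10 log₁₀(1.32×10⁻¹² / 10⁻³) = −88.8 dBm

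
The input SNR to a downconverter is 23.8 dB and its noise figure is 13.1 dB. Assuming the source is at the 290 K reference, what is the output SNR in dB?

10.7 dB

By definition F = SNR_in/SNR_out, so in dB: SNR_out = SNR_in − NF
SNR_out = 23.8 − 13.1 = 10.7 dB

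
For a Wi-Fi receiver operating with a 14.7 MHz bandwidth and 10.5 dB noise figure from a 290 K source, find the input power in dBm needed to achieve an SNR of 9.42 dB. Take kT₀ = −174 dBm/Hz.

−82.4 dBm

Sensitivity = −174 + 10 log₁₀(B) + NF + SNR_min
= −174 + 71.67 + 10.5 + 9.42
= −82.41 dBm → −82.4 dBm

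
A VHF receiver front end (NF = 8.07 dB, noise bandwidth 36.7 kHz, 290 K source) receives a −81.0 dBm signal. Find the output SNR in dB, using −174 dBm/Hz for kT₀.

39.3 dB

Noise floor: N = −174 + 10 log₁₀(B) + NF
10 log₁₀(3.67×10⁴) = 45.65 dB
N = −174 + 45.65 + 8.07 = −120.28 dBm
SNR = P_sig − N = −81.0 − (−120.28) = 39.28 dB → 39.3 dB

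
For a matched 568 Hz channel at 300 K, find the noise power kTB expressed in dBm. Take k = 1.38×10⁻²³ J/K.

−146.3 dBm

P_n = kTB = 1.38×10⁻²³ × 300 × 5.68×10² = 2.35×10⁻¹⁸ W
In dBm: 10 log₁₀(2.35×10⁻¹⁸ / 10⁻³) = −146.3 dBm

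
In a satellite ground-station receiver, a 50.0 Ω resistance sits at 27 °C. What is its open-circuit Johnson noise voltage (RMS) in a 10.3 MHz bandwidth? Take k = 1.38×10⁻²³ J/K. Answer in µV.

T = 27 °C + 273.15 = 300.15 K
V_n = √(4kTRB)
4kTRB = 4 × 1.38×10⁻²³ × 300.15 × 5.00×10¹ × 1.03×10⁷ = 8.53×10⁻¹² V²
V_n = √(8.53×10⁻¹²) = 2.92×10⁻⁶ V = 2.92 µV

2.92 µV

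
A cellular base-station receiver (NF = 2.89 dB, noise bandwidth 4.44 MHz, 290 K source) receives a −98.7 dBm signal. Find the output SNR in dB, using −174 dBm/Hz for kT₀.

5.9 dB

Noise floor: N = −174 + 10 log₁₀(B) + NF
10 log₁₀(4.44×10⁶) = 66.47 dB
N = −174 + 66.47 + 2.89 = −104.64 dBm
SNR = P_sig − N = −98.7 − (−104.64) = 5.94 dB → 5.9 dB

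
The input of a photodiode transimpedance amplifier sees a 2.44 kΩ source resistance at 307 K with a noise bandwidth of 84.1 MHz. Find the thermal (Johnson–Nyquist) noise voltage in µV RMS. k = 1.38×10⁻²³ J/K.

V_n = √(4kTRB)
4kTRB = 4 × 1.38×10⁻²³ × 307 × 2.44×10³ × 8.41×10⁷ = 3.48×10⁻⁹ V²
V_n = √(3.48×10⁻⁹) = 5.90×10⁻⁵ V = 59.0 µV

59.0 µV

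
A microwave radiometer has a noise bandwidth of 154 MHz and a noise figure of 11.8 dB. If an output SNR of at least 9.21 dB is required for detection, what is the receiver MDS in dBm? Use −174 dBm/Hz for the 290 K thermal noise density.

−71.1 dBm

Sensitivity = −174 + 10 log₁₀(B) + NF + SNR_min
= −174 + 81.88 + 11.8 + 9.21
= −71.11 dBm → −71.1 dBm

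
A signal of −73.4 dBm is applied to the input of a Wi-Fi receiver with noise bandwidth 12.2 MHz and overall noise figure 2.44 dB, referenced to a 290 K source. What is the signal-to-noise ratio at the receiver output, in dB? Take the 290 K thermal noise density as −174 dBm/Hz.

27.3 dB

Noise floor: N = −174 + 10 log₁₀(B) + NF
10 log₁₀(1.22×10⁷) = 70.86 dB
N = −174 + 70.86 + 2.44 = −100.70 dBm
SNR = P_sig − N = −73.4 − (−100.70) = 27.30 dB → 27.3 dB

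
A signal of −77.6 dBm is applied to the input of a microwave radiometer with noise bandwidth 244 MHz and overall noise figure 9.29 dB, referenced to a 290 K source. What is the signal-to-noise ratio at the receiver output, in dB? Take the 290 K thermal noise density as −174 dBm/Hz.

Noise floor: N = −174 + 10 log₁₀(B) + NF
10 log₁₀(2.44×10⁸) = 83.87 dB
N = −174 + 83.87 + 9.29 = −80.84 dBm
SNR = P_sig − N = −77.6 − (−80.84) = 3.24 dB → 3.2 dB

3.2 dB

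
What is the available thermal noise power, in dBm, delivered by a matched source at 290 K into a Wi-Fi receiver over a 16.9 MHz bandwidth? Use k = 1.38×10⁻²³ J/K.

P_n = kTB = 1.38×10⁻²³ × 290 × 1.69×10⁷ = 6.76×10⁻¹⁴ W
In dBm: 10 log₁₀(6.76×10⁻¹⁴ / 10⁻³) = −101.7 dBm

−101.7 dBm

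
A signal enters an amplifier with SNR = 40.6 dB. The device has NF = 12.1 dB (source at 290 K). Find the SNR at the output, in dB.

By definition F = SNR_in/SNR_out, so in dB: SNR_out = SNR_in − NF
SNR_out = 40.6 − 12.1 = 28.5 dB

28.5 dB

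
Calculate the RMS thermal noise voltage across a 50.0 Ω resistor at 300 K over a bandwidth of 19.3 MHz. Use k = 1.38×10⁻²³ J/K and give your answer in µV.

V_n = √(4kTRB)
4kTRB = 4 × 1.38×10⁻²³ × 300 × 5.00×10¹ × 1.93×10⁷ = 1.60×10⁻¹¹ V²
V_n = √(1.60×10⁻¹¹) = 4.00×10⁻⁶ V = 4.00 µV

4.00 µV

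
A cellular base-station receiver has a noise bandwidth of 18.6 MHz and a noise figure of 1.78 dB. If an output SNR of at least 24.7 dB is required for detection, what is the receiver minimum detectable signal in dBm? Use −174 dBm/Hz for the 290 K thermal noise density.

Sensitivity = −174 + 10 log₁₀(B) + NF + SNR_min
= −174 + 72.7 + 1.78 + 24.7
= −74.82 dBm → −74.8 dBm

−74.8 dBm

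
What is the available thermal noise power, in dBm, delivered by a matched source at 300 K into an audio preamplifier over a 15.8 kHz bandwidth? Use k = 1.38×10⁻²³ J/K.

−131.8 dBm

P_n = kTB = 1.38×10⁻²³ × 300 × 1.58×10⁴ = 6.54×10⁻¹⁷ W
In dBm: 10 log₁₀(6.54×10⁻¹⁷ / 10⁻³) = −131.8 dBm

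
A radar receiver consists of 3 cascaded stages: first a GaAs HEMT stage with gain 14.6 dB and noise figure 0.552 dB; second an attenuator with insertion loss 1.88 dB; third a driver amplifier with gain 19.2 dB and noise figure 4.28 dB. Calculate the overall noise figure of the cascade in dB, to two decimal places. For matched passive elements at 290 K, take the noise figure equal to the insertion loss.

Convert to linear (a loss of L dB is a gain of −L dB): F_i = 10^(NF_i/10), G_i = 10^(G_i,dB/10)
  Stage 1: F_1 = 10^(0.552/10) = 1.136, G_1 = 10^(14.6/10) = 28.84
  Stage 2: F_2 = 10^(1.88/10) = 1.542, G_2 = 10^(−1.88/10) = 0.6486
  Stage 3: F_3 = 10^(4.28/10) = 2.679, G_3 = 10^(19.2/10) = 83.18
Friis cascade:
  F = 1.136 + (1.542 − 1)/28.84 + (2.679 − 1)/18.71 = 1.244
NF = 10 log₁₀(1.244) = 0.95 dB

0.95 dB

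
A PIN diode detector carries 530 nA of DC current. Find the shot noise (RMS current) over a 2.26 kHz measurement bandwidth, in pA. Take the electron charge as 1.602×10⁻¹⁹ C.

19.6 pA

I_n = √(2qI·B)
2qI·B = 2 × 1.602×10⁻¹⁹ × 5.30×10⁻⁷ × 2.26×10³ = 3.84×10⁻²² A²
I_n = √(3.84×10⁻²²) = 1.96×10⁻¹¹ A = 19.6 pA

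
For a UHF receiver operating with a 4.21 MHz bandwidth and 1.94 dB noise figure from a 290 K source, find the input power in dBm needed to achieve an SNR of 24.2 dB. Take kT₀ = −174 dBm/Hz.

Sensitivity = −174 + 10 log₁₀(B) + NF + SNR_min
= −174 + 66.24 + 1.94 + 24.2
= −81.62 dBm → −81.6 dBm

−81.6 dBm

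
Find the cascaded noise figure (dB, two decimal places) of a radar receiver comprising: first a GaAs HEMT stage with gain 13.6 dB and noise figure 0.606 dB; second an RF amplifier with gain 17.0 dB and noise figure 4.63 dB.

0.91 dB

Convert to linear (a loss of L dB is a gain of −L dB): F_i = 10^(NF_i/10), G_i = 10^(G_i,dB/10)
  Stage 1: F_1 = 10^(0.606/10) = 1.150, G_1 = 10^(13.6/10) = 22.91
  Stage 2: F_2 = 10^(4.63/10) = 2.904, G_2 = 10^(17.0/10) = 50.12
Friis cascade:
  F = 1.150 + (2.904 − 1)/22.91 = 1.233
NF = 10 log₁₀(1.233) = 0.91 dB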